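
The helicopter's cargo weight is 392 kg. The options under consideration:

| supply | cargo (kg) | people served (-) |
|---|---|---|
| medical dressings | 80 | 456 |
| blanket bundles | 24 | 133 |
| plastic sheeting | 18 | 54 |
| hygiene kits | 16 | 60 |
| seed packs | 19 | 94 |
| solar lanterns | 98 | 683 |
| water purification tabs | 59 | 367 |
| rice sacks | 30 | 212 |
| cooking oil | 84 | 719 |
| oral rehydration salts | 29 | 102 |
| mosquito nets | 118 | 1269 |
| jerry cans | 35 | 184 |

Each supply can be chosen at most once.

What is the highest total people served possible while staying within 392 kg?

3250

Density check — mosquito nets 10.75, cooking oil 8.56, rice sacks 7.07 are the best per kg.
Best packing: solar lanterns + water purification tabs + rice sacks + cooking oil + mosquito nets — 389 kg, 3250 total.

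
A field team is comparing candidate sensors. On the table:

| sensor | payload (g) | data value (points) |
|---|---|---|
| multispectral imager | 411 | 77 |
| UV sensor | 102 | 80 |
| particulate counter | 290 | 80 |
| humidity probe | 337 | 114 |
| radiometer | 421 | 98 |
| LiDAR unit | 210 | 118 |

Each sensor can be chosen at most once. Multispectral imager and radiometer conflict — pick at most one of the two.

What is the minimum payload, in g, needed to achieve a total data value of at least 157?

312

Look for the lowest-payload combination reaching 157.
UV sensor + LiDAR unit: 198 data value at 312 g.
Below 312 g the best achievable stays under 157.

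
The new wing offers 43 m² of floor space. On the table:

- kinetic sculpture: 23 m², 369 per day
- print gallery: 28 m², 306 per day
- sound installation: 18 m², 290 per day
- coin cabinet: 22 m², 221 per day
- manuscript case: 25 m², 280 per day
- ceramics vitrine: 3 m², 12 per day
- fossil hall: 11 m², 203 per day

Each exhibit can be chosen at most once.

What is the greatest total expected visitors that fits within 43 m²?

659

Filling by ratio: sound installation + ceramics vitrine + fossil hall for 505, with 11 m² left unused.
Replace ceramics vitrine and fossil hall with kinetic sculpture: the trade gains 154 net, giving 659 at 41 m².
The spare 2 m² is too small for any remaining exhibit, and no exchange beats 659.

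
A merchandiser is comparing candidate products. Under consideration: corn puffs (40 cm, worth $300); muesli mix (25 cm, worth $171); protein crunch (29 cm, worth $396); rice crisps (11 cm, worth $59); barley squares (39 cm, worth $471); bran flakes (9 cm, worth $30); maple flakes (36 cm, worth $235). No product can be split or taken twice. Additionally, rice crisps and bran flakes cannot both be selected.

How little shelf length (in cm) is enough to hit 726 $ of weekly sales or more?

68

Minimise cm subject to total weekly sales ≥ 726.
protein crunch + barley squares reaches 867 using 68 cm.
Below 68 cm the best achievable stays under 726.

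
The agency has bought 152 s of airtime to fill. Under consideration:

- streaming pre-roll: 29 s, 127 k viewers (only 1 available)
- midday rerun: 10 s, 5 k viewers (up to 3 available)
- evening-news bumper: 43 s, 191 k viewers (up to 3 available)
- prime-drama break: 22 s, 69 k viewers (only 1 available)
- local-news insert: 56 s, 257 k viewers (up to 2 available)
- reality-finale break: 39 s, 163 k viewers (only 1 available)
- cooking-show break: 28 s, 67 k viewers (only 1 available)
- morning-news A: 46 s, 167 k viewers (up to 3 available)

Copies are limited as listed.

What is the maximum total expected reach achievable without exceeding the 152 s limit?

677

Ranking by ratio (expected reach/s): local-news insert 4.59, evening-news bumper 4.44, streaming pre-roll 4.38.
Greedy by ratio would take streaming pre-roll + midday rerun + 2×local-news insert: 151 s used, total 646.
Dropping streaming pre-roll and midday rerun frees 39 s; slotting in reality-finale break (39 s) lifts the total to 677 at 151 s.
The spare 1 s is too small for any remaining spot, and no exchange beats 677.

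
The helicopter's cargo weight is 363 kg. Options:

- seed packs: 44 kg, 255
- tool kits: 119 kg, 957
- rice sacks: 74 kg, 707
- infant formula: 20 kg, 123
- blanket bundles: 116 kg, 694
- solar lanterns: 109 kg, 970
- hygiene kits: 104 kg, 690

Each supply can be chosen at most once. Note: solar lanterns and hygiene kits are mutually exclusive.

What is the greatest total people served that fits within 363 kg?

2889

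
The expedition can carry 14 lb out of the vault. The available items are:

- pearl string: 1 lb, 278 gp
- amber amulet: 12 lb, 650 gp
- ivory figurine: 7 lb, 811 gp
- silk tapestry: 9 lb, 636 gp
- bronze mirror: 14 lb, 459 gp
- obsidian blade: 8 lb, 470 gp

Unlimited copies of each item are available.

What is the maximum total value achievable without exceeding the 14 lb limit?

3892

The ratio ordering already packs tightly: 14×pearl string, 14 lb, 3892.
Nothing else within 14 lb beats 3892.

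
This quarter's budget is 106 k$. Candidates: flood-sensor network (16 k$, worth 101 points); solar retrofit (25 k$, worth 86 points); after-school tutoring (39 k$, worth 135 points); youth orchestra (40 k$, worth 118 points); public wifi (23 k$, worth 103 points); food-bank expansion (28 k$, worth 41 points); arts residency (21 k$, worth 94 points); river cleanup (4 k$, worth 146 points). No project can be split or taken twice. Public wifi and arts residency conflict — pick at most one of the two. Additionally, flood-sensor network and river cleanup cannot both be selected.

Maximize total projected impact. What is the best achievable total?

502

Taking after-school tutoring + youth orchestra + public wifi + river cleanup: 106 k$ used, 502 in projected impact.
That's the maximum — no feasible swap from here does better than 502.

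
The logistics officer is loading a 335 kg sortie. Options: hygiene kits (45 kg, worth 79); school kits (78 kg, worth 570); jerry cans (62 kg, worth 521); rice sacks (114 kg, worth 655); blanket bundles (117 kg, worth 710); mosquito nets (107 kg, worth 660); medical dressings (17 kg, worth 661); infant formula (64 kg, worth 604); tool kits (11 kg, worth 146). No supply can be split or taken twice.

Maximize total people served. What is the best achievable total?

3016

The ratio heuristic lands on hygiene kits + school kits + jerry cans + medical dressings + infant formula + tool kits (2581) but leaves 58 kg idle.
Dropping hygiene kits and tool kits frees 56 kg; slotting in mosquito nets (107 kg) lifts the total to 3016 at 328 kg.
Next best is school kits + jerry cans + rice sacks + medical dressings + infant formula at 3011 (335 kg) — short by 5.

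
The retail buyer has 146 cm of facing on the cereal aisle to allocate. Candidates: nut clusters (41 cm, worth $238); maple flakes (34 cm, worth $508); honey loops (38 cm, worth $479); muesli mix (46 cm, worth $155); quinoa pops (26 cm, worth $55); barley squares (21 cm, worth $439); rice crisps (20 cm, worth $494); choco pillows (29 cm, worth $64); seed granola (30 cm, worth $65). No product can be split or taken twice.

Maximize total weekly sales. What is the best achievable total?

1985

A density-first pass picks maple flakes + honey loops + barley squares + rice crisps + choco pillows — 1984 at 142 cm.
Dropping choco pillows frees 29 cm; slotting in seed granola (30 cm) lifts the total to 1985 at 143 cm.
That's the maximum — no swap from here does better than 1985.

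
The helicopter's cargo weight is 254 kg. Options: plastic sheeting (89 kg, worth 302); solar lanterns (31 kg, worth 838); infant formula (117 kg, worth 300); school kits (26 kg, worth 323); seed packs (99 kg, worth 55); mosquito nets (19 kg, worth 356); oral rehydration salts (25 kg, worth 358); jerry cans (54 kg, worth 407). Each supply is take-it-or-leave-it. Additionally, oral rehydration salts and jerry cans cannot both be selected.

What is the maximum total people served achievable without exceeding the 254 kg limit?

Density check — solar lanterns 27.03, mosquito nets 18.74, oral rehydration salts 14.32, school kits 12.42 are the best per kg.
Taking plastic sheeting + solar lanterns + school kits + mosquito nets + jerry cans: 219 kg used, 2226 in people served.

2226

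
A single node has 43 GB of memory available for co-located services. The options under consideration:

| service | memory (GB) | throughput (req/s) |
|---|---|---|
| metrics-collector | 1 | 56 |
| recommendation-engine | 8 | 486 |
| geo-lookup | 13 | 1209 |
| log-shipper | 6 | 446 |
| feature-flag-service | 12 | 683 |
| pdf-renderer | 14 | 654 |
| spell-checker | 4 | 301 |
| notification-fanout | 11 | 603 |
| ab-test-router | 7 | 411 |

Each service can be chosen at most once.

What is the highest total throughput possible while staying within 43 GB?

Density check — geo-lookup 93.00, spell-checker 75.25, log-shipper 74.33, recommendation-engine 60.75 are the best per GB.
Greedy by ratio would take metrics-collector + recommendation-engine + geo-lookup + log-shipper + spell-checker + ab-test-router: 39 GB used, total 2909.
The 8 GB tied up in metrics-collector and ab-test-router is better spent on feature-flag-service — total rises to 3125 (43 GB).
Next best is metrics-collector + geo-lookup + log-shipper + feature-flag-service + spell-checker + ab-test-router at 3106 (43 GB) — short by 19.

3125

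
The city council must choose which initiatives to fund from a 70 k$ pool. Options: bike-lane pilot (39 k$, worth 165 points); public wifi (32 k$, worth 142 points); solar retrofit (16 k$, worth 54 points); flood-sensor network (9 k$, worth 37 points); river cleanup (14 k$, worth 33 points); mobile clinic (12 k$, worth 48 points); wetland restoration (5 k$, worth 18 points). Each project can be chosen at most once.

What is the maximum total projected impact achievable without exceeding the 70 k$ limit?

The ratio heuristic lands on public wifi + flood-sensor network + mobile clinic + wetland restoration (245) but leaves 12 k$ idle.
Replace wetland restoration with solar retrofit: the trade gains 36 net, giving 281 at 69 k$.
The closest alternative, bike-lane pilot + solar retrofit + flood-sensor network + wetland restoration, reaches only 274.

281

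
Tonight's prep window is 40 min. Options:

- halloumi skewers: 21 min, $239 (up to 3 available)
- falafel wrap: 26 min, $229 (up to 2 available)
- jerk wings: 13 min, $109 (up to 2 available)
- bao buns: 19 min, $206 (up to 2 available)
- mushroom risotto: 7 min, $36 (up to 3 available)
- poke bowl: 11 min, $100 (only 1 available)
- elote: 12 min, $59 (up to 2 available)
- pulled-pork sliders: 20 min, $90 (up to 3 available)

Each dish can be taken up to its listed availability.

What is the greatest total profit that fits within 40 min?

445

Ranking by ratio (profit/min): halloumi skewers 11.38, bao buns 10.84, poke bowl 9.09, falafel wrap 8.81.
The ratio ordering already packs tightly: halloumi skewers + bao buns, 40 min, 445.
That's the maximum — no swap from here does better than 445.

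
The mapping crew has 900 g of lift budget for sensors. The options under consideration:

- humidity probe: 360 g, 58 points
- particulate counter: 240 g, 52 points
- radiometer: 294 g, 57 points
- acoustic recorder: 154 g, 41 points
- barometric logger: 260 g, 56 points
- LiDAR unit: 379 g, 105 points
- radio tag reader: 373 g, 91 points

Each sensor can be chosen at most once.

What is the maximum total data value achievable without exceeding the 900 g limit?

213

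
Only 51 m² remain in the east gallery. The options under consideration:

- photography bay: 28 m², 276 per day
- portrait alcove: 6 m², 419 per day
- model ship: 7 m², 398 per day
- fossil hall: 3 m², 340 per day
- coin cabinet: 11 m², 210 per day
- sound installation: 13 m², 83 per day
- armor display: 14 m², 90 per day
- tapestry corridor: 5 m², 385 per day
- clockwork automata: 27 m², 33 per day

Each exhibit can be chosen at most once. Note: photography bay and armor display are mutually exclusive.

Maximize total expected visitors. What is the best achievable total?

1842

Best packing: portrait alcove + model ship + fossil hall + coin cabinet + armor display + tapestry corridor — 46 m², 1842 total.
The closest alternative, portrait alcove + model ship + fossil hall + coin cabinet + sound installation + tapestry corridor, reaches only 1835.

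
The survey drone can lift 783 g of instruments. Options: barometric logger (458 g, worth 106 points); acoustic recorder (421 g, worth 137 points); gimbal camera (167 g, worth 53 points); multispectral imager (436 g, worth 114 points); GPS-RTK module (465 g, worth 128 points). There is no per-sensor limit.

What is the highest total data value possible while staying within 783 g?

243

The ratio ordering already packs tightly: acoustic recorder + 2×gimbal camera, 755 g, 243.
That's the maximum — no swap from here does better than 243.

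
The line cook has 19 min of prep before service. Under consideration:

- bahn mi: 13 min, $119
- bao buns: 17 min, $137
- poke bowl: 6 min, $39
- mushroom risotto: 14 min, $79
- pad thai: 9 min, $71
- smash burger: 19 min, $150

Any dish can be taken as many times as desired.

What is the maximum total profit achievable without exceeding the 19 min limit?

Best packing: bahn mi + poke bowl — 19 min, 158 total.
No other feasible combination exceeds 158.

158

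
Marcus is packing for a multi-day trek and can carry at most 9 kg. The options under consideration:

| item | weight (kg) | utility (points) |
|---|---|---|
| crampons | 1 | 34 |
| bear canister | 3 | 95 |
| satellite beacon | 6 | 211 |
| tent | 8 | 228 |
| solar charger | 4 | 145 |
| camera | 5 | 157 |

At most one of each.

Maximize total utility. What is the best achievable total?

The ratio heuristic lands on crampons + bear canister + solar charger (274) but leaves 1 kg idle.
The 5 kg tied up in crampons and solar charger is better spent on satellite beacon — total rises to 306 (9 kg).

306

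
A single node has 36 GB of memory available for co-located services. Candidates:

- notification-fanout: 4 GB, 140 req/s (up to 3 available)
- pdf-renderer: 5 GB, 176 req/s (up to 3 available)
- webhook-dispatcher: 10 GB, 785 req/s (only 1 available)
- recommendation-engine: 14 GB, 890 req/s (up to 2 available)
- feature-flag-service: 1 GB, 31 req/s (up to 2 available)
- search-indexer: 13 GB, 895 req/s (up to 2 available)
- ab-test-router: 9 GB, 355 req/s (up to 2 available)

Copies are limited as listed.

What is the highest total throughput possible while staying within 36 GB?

The ratio ordering already packs tightly: webhook-dispatcher + 2×search-indexer, 36 GB, 2575.

2575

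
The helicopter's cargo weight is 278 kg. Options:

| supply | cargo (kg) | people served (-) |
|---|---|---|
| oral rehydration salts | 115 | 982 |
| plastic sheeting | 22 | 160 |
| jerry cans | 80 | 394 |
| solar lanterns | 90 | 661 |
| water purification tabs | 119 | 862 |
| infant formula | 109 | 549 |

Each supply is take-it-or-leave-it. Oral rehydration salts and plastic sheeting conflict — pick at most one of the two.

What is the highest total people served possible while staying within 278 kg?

Oral rehydration salts + water purification tabs uses 234 of the 278 kg and totals 1844.
An exhaustive check of the 64 subsets confirms 1844.

1844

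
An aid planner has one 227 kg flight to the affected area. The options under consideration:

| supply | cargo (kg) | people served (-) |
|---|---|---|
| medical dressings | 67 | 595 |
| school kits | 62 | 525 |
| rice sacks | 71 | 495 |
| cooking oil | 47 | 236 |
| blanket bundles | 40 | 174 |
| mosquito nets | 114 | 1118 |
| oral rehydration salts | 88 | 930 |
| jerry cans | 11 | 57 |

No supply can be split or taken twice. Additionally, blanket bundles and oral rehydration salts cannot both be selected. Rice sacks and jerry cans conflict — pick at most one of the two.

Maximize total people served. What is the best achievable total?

2105

Taking mosquito nets + oral rehydration salts + jerry cans: 213 kg used, 2105 in people served.
Nothing else feasible within 227 kg beats 2105.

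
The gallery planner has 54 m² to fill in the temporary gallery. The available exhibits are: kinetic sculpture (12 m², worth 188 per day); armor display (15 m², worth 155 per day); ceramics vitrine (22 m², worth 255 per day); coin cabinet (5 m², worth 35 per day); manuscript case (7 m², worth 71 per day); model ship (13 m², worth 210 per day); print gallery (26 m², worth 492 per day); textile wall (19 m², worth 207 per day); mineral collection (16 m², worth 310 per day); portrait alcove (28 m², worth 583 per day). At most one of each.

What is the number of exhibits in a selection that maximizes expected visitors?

2

The maximum expected visitors within 54 m² is 1075.
For example print gallery + portrait alcove achieves it, using 54 m².
Any selection reaching 1075 contains exactly 2 exhibits.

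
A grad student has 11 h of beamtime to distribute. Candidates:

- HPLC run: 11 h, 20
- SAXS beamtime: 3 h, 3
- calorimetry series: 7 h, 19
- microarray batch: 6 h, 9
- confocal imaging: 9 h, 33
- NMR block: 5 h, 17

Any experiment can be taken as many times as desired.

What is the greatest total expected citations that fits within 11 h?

34

Filling by ratio: confocal imaging for 33, with 2 h left unused.
Dropping confocal imaging frees 9 h; slotting in 2×NMR block (10 h) lifts the total to 34 at 10 h.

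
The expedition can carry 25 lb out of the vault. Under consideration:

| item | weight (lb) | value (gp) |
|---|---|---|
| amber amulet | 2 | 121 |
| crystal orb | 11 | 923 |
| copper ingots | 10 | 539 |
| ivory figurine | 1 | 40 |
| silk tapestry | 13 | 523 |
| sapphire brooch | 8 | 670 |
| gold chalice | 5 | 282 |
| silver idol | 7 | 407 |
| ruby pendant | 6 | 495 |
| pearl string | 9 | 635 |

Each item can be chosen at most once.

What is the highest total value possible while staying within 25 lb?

The ratio ordering already packs tightly: crystal orb + sapphire brooch + ruby pendant, 25 lb, 2088.
That's the maximum — no swap from here does better than 2088.

2088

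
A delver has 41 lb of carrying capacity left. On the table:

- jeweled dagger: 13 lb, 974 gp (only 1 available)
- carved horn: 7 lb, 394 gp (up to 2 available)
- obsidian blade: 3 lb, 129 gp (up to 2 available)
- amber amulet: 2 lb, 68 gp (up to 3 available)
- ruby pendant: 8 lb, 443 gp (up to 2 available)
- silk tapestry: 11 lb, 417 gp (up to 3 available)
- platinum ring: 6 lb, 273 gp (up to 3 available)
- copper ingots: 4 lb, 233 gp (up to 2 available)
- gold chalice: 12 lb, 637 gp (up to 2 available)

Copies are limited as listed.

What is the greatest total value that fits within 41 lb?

2520

Taking the top-ratio items first gives jeweled dagger + 2×carved horn + platinum ring + 2×copper ingots for 2501 (41 lb).
The 20 lb tied up in 2×carved horn and platinum ring is better spent on ruby pendant + gold chalice — total rises to 2520 (41 lb).
Every other selection either busts 41 lb or exceeds an availability limit or fails to beat 2520.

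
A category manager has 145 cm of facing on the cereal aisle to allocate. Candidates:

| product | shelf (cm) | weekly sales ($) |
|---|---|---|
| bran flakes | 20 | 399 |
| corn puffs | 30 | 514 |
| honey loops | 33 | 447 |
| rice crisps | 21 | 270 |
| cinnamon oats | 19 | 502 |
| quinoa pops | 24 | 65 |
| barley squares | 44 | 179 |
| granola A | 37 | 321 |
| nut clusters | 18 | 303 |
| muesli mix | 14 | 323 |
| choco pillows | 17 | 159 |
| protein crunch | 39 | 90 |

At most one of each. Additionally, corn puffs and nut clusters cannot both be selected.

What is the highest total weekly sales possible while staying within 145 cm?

2455

Taking bran flakes + corn puffs + honey loops + rice crisps + cinnamon oats + muesli mix: 137 cm used, 2455 in weekly sales.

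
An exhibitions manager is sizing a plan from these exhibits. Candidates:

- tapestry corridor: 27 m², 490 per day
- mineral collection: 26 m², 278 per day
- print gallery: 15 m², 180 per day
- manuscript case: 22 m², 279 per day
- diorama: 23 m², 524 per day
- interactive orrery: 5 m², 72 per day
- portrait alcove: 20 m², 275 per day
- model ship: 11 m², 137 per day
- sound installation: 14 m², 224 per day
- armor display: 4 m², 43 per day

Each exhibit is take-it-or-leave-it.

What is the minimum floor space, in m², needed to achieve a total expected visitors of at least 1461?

83

Minimise m² subject to total expected visitors ≥ 1461.
tapestry corridor + print gallery + diorama + sound installation + armor display reaches 1461 using 83 m².
Below 83 m² the best achievable stays under 1461.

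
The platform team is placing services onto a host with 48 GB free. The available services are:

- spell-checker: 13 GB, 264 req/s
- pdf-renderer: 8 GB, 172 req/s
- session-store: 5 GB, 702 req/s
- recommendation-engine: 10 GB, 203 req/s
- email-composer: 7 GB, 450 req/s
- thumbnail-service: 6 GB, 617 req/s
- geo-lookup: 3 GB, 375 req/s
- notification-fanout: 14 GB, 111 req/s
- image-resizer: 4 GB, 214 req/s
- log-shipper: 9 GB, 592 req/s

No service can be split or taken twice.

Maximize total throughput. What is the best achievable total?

3214

Taking the top-ratio services first gives pdf-renderer + session-store + email-composer + thumbnail-service + geo-lookup + image-resizer + log-shipper for 3122 (42 GB).
Replace pdf-renderer with spell-checker: the trade gains 92 net, giving 3214 at 47 GB.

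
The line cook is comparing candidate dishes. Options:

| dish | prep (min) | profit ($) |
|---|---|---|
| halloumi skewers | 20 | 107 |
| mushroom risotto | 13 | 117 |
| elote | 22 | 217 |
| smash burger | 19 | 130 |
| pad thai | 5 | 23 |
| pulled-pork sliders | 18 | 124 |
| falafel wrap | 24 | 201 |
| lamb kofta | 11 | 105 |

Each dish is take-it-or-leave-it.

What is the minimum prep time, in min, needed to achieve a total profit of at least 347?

Minimise min subject to total profit ≥ 347.
Taking mushroom risotto + elote + pad thai gives 357 (≥ 347) for 40 min.
Below 40 min the best achievable stays under 347.

40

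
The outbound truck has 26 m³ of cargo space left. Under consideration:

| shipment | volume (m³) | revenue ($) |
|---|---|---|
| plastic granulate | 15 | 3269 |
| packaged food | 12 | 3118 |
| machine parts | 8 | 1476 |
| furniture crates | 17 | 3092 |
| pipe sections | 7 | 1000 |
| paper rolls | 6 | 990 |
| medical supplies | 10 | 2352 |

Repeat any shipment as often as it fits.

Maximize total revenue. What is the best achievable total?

6236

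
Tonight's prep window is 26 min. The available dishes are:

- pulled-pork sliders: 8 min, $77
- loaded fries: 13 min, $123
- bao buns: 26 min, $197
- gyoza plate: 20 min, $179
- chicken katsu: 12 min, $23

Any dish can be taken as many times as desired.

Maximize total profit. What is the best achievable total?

246

Taking the top-ratio dishes first gives 3×pulled-pork sliders for 231 (24 min).
Dropping 3×pulled-pork sliders frees 24 min; slotting in 2×loaded fries (26 min) lifts the total to 246 at 26 min.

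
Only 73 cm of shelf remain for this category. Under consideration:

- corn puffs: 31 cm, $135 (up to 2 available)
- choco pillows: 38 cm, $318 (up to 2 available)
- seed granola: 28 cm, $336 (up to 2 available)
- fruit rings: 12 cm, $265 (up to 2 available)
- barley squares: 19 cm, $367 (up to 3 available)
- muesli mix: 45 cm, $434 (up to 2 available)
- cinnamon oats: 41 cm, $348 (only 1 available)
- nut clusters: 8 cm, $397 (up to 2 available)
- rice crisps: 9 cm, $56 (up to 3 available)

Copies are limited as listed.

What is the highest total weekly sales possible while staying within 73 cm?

1895

A density-first pass picks 2×fruit rings + barley squares + 2×nut clusters + rice crisps — 1747 at 68 cm.
Replace 2×fruit rings and rice crisps with 2×barley squares: the trade gains 148 net, giving 1895 at 73 cm.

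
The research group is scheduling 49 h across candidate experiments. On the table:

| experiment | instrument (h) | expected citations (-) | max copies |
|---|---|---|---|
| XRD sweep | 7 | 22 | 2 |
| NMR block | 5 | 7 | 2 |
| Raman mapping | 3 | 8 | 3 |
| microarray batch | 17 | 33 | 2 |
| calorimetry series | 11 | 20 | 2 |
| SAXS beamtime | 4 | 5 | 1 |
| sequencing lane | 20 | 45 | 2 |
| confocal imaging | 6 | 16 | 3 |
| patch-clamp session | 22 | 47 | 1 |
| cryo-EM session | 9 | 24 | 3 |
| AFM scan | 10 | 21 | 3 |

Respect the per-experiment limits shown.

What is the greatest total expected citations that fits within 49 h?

134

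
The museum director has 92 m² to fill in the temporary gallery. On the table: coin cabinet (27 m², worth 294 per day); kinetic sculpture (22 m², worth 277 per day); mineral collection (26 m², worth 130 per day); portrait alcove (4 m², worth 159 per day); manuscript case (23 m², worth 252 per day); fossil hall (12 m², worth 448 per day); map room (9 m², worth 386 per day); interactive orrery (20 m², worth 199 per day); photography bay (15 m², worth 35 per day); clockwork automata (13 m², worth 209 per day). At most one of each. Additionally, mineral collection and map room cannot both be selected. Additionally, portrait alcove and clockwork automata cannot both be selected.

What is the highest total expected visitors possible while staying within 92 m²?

1721

By expected visitors per m²: map room 42.89, portrait alcove 39.75, fossil hall 37.33, clockwork automata 16.08 lead.
Taking kinetic sculpture + portrait alcove + manuscript case + fossil hall + map room + interactive orrery: 90 m² used, 1721 in expected visitors.
An exhaustive check of the 1024 subsets confirms 1721.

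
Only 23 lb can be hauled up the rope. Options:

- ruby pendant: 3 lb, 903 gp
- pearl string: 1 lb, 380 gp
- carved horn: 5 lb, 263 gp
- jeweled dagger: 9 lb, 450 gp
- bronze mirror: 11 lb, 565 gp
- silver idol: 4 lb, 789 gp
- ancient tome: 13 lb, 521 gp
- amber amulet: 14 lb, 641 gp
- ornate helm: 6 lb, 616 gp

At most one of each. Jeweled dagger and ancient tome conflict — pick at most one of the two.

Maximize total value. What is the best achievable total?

3138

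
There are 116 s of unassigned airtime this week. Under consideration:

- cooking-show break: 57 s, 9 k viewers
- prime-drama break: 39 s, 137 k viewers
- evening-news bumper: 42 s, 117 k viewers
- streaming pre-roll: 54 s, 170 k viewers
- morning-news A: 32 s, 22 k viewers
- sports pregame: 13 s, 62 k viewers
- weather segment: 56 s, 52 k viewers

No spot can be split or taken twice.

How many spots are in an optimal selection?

3

The maximum expected reach within 116 s is 369.
prime-drama break + streaming pre-roll + sports pregame hits 369 at 106 s.
All optima have 3 spots.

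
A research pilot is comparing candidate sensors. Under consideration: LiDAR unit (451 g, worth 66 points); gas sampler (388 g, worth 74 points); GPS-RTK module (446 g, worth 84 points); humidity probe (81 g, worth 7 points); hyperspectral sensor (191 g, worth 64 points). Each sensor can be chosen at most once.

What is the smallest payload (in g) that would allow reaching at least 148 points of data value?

Look for the lowest-payload combination reaching 148.
GPS-RTK module + hyperspectral sensor reaches 148 using 637 g.
Any bundle with less than 637 g falls short of 148.

637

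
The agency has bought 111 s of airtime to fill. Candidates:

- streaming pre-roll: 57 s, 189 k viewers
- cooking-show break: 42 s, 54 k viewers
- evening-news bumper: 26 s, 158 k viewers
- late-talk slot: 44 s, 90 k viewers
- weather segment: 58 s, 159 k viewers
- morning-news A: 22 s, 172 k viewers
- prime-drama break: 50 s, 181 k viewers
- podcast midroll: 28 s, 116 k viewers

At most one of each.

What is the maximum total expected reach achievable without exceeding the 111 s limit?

Taking the top-ratio spots first gives evening-news bumper + morning-news A + podcast midroll for 446 (76 s).
Replace podcast midroll with streaming pre-roll: the trade gains 73 net, giving 519 at 105 s.
Runner-up evening-news bumper + morning-news A + prime-drama break tops out at 511.

519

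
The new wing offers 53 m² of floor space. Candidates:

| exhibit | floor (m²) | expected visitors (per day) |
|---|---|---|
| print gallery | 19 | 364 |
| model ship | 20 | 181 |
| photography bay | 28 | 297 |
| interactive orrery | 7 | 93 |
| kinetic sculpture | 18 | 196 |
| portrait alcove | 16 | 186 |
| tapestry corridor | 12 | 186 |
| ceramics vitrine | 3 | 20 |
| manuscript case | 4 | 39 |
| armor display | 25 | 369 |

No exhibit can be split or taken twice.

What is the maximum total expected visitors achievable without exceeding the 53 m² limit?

Filling by ratio: print gallery + interactive orrery + tapestry corridor + ceramics vitrine + manuscript case for 702, with 8 m² left unused.
Replace tapestry corridor and ceramics vitrine and manuscript case with armor display: the trade gains 124 net, giving 826 at 51 m².
An exhaustive check of the 1024 subsets confirms 826.

826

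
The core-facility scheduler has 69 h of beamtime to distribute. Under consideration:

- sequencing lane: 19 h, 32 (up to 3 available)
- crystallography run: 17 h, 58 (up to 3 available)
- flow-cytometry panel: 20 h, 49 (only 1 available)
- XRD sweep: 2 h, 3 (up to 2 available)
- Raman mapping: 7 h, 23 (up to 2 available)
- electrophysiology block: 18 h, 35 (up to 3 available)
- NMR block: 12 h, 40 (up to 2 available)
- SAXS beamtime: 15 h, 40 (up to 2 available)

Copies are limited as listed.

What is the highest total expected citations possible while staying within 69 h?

226

By expected citations per h: crystallography run 3.41, NMR block 3.33, Raman mapping 3.29, SAXS beamtime 2.67 lead.
Greedy by ratio would take 3×crystallography run + 2×XRD sweep + NMR block: 67 h used, total 220.
Replace NMR block with 2×Raman mapping: the trade gains 6 net, giving 226 at 69 h.
Nothing else within 69 h beats 226.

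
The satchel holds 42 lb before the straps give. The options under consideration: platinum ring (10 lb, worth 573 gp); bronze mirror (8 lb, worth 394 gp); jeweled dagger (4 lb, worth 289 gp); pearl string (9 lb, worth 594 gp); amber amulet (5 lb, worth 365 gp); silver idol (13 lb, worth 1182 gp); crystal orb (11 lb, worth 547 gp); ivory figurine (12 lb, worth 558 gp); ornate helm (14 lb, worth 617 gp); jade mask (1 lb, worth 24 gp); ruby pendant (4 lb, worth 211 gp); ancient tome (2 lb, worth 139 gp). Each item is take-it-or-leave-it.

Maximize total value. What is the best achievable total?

3027

Taking the top-ratio items first gives jeweled dagger + pearl string + amber amulet + silver idol + jade mask + ruby pendant + ancient tome for 2804 (38 lb).
Replace ruby pendant and ancient tome with platinum ring: the trade gains 223 net, giving 3027 at 42 lb.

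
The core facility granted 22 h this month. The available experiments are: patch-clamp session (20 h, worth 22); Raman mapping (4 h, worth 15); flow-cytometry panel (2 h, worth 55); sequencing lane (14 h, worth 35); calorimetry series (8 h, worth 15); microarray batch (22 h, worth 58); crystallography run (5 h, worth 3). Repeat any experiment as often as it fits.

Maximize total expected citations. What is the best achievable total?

605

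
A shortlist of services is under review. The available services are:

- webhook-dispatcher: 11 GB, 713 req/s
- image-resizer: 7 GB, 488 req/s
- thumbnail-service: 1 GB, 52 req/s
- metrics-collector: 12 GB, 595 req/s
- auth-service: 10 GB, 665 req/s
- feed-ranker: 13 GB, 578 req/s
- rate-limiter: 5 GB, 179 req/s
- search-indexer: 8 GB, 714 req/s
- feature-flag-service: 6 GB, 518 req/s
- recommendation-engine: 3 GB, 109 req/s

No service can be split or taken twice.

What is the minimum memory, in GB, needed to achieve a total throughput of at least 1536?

21

Minimise GB subject to total throughput ≥ 1536.
image-resizer + search-indexer + feature-flag-service reaches 1720 using 21 GB.
Any bundle with less than 21 GB falls short of 1536.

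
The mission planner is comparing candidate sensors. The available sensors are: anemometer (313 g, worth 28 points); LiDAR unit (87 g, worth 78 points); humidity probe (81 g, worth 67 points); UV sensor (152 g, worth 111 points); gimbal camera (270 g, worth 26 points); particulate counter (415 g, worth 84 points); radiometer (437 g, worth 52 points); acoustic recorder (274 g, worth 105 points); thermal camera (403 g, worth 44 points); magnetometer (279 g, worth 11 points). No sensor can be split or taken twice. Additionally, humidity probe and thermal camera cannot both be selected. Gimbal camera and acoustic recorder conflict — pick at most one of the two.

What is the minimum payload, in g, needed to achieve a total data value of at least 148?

Need the lightest bundle worth ≥ 148.
humidity probe + UV sensor reaches 178 using 233 g.
Any bundle with less than 233 g falls short of 148.

233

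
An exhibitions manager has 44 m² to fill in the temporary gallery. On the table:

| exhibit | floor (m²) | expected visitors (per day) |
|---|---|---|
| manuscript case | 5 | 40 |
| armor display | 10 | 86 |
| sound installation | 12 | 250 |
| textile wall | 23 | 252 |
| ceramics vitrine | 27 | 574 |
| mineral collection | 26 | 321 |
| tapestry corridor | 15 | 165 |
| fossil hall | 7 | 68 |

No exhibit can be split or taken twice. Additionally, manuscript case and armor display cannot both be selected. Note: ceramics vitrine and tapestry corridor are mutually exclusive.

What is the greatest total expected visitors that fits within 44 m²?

864

Manuscript case + sound installation + ceramics vitrine uses 44 of the 44 m² and totals 864.
Nothing else feasible within 44 m² beats 864.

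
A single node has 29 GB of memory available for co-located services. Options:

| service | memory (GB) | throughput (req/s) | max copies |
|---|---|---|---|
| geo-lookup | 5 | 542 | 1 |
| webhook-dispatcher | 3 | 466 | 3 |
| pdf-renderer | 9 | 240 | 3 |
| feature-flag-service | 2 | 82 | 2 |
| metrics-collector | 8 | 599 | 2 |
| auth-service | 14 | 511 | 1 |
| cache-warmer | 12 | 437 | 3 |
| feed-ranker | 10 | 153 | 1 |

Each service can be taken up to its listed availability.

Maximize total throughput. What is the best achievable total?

2760

By throughput per GB: webhook-dispatcher 155.33, geo-lookup 108.40, metrics-collector 74.88 lead.
Greedy by ratio would take geo-lookup + 3×webhook-dispatcher + 2×feature-flag-service + metrics-collector: 26 GB used, total 2703.
Dropping geo-lookup frees 5 GB; slotting in metrics-collector (8 GB) lifts the total to 2760 at 29 GB.
Nothing else within 29 GB beats 2760.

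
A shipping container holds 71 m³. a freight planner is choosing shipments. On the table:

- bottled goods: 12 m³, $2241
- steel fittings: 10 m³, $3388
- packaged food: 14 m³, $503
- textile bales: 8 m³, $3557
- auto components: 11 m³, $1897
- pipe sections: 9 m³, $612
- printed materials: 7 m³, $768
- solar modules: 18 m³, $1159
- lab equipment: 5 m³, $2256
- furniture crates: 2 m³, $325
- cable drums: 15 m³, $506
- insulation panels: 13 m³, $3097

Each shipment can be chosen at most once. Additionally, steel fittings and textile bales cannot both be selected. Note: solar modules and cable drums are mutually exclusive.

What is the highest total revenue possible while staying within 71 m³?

14753

Best packing: bottled goods + textile bales + auto components + pipe sections + printed materials + lab equipment + furniture crates + insulation panels — 67 m³, 14753 total.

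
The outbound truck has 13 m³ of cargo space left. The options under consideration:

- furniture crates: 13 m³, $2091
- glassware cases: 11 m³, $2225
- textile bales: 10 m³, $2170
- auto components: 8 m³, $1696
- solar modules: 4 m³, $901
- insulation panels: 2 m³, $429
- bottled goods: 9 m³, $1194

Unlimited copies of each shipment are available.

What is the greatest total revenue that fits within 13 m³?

2703

The ratio ordering already packs tightly: 3×solar modules, 12 m³, 2703.
Nothing else within 13 m³ beats 2703.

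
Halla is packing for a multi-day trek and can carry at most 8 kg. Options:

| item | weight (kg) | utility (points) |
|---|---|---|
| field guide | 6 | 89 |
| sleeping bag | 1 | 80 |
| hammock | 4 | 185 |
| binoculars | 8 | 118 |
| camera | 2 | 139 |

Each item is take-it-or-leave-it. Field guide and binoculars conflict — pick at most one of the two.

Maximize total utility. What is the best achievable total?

Density check — sleeping bag 80.00, camera 69.50, hammock 46.25, field guide 14.83 are the best per kg.
Best packing: sleeping bag + hammock + camera — 7 kg, 404 total.
No other feasible combination exceeds 404.

404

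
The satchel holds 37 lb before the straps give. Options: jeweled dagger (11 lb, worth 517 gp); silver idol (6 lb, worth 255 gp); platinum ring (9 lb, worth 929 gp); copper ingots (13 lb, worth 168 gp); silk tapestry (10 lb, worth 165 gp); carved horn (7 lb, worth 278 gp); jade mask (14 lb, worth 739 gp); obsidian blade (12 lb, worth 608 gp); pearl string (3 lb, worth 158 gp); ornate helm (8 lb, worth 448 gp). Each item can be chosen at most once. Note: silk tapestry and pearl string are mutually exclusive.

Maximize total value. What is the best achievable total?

2371

The ratio heuristic lands on platinum ring + jade mask + pearl string + ornate helm (2274) but leaves 3 lb idle.
Replace pearl string with silver idol: the trade gains 97 net, giving 2371 at 37 lb.
Runner-up jeweled dagger + platinum ring + jade mask + pearl string tops out at 2343.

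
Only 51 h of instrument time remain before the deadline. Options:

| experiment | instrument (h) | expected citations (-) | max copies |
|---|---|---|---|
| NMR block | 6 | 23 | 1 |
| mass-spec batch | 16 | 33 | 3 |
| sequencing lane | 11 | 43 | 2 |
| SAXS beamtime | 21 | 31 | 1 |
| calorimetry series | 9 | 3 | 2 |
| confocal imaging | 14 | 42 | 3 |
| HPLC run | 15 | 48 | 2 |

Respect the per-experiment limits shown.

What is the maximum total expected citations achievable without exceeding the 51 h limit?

Greedy by ratio would take NMR block + 2×sequencing lane + HPLC run: 43 h used, total 157.
Replace NMR block with confocal imaging: the trade gains 19 net, giving 176 at 51 h.

176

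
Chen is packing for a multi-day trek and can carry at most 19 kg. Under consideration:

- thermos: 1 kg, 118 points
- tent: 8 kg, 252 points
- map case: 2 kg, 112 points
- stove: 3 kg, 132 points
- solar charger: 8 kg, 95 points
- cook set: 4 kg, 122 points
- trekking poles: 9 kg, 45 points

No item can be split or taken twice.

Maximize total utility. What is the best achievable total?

The ratio ordering already packs tightly: thermos + tent + map case + stove + cook set, 18 kg, 736.

736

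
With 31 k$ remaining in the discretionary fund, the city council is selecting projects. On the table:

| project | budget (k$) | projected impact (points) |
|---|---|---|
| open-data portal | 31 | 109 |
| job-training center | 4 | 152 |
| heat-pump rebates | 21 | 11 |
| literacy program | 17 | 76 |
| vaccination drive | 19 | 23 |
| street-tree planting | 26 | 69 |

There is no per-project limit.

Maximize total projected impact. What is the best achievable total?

1064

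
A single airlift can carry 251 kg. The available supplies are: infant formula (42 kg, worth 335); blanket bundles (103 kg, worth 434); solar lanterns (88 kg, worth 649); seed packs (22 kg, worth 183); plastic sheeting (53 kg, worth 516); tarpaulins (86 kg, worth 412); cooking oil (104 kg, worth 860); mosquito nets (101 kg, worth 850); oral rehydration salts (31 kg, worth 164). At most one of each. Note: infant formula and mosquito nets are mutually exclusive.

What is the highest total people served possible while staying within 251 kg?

Solar lanterns + plastic sheeting + cooking oil uses 245 of the 251 kg and totals 2025.
Every other selection either busts 251 kg or breaks a pairing rule or fails to beat 2025.

2025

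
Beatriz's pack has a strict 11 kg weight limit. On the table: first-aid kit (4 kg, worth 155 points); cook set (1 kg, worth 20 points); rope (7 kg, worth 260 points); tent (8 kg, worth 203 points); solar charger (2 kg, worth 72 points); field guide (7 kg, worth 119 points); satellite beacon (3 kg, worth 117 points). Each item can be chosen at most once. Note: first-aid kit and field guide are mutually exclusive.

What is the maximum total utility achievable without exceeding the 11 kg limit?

415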